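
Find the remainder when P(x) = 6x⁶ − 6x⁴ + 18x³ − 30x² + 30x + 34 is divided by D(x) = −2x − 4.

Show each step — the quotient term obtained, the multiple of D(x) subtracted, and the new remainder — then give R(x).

Step 1: lead(6x⁶ − 6x⁴ + 18x³ − 30x² + 30x + 34) ÷ lead(D) = 6x⁶ ÷ −2x = −3x⁵. Subtract (−3x⁵)·D = 6x⁶ + 12x⁵. Remainder: −12x⁵ − 6x⁴ + 18x³ − 30x² + 30x + 34.
Step 2: lead(−12x⁵ − 6x⁴ + 18x³ − 30x² + 30x + 34) ÷ lead(D) = −12x⁵ ÷ −2x = 6x⁴. Subtract (6x⁴)·D = −12x⁵ − 24x⁴. Remainder: 18x⁴ + 18x³ − 30x² + 30x + 34.
Step 3: lead(18x⁴ + 18x³ − 30x² + 30x + 34) ÷ lead(D) = 18x⁴ ÷ −2x = −9x³. Subtract (−9x³)·D = 18x⁴ + 36x³. Remainder: −18x³ − 30x² + 30x + 34.
Step 4: lead(−18x³ − 30x² + 30x + 34) ÷ lead(D) = −18x³ ÷ −2x = 9x². Subtract (9x²)·D = −18x³ − 36x². Remainder: 6x² + 30x + 34.
Step 5: lead(6x² + 30x + 34) ÷ lead(D) = 6x² ÷ −2x = −3x. Subtract (−3x)·D = 6x² + 12x. Remainder: 18x + 34.
Step 6: lead(18x + 34) ÷ lead(D) = 18x ÷ −2x = −9. Subtract (−9)·D = 18x + 36. Remainder: −2.

R(x) = −2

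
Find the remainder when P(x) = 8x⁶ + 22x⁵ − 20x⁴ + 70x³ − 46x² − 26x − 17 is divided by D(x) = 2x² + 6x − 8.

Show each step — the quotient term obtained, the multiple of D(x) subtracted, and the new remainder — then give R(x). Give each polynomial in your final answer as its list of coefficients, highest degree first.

R = [-9]

Step 1: lead(8x⁶ + 22x⁵ − 20x⁴ + 70x³ − 46x² − 26x − 17) ÷ lead(D) = 8x⁶ ÷ 2x² = 4x⁴. Subtract (4x⁴)·D = 8x⁶ + 24x⁵ − 32x⁴. Remainder: −2x⁵ + 12x⁴ + 70x³ − 46x² − 26x − 17.
Step 2: lead(−2x⁵ + 12x⁴ + 70x³ − 46x² − 26x − 17) ÷ lead(D) = −2x⁵ ÷ 2x² = −x³. Subtract (−x³)·D = −2x⁵ − 6x⁴ + 8x³. Remainder: 18x⁴ + 62x³ − 46x² − 26x − 17.
Step 3: lead(18x⁴ + 62x³ − 46x² − 26x − 17) ÷ lead(D) = 18x⁴ ÷ 2x² = 9x². Subtract (9x²)·D = 18x⁴ + 54x³ − 72x². Remainder: 8x³ + 26x² − 26x − 17.
Step 4: lead(8x³ + 26x² − 26x − 17) ÷ lead(D) = 8x³ ÷ 2x² = 4x. Subtract (4x)·D = 8x³ + 24x² − 32x. Remainder: 2x² + 6x − 17.
Step 5: lead(2x² + 6x − 17) ÷ lead(D) = 2x² ÷ 2x² = 1. Subtract (1)·D = 2x² + 6x − 8. Remainder: −9.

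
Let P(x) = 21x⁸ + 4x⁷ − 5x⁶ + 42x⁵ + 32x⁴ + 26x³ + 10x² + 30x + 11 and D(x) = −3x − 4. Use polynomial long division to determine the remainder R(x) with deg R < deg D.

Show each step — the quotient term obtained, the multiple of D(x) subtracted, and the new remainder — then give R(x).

R(x) = 3

Step 1: lead(21x⁸ + 4x⁷ − 5x⁶ + 42x⁵ + 32x⁴ + 26x³ + 10x² + 30x + 11) ÷ lead(D) = 21x⁸ ÷ −3x = −7x⁷. Subtract (−7x⁷)·D = 21x⁸ + 28x⁷. Remainder: −24x⁷ − 5x⁶ + 42x⁵ + 32x⁴ + 26x³ + 10x² + 30x + 11.
Step 2: lead(−24x⁷ − 5x⁶ + 42x⁵ + 32x⁴ + 26x³ + 10x² + 30x + 11) ÷ lead(D) = −24x⁷ ÷ −3x = 8x⁶. Subtract (8x⁶)·D = −24x⁷ − 32x⁶. Remainder: 27x⁶ + 42x⁵ + 32x⁴ + 26x³ + 10x² + 30x + 11.
Step 3: lead(27x⁶ + 42x⁵ + 32x⁴ + 26x³ + 10x² + 30x + 11) ÷ lead(D) = 27x⁶ ÷ −3x = −9x⁵. Subtract (−9x⁵)·D = 27x⁶ + 36x⁵. Remainder: 6x⁵ + 32x⁴ + 26x³ + 10x² + 30x + 11.
Step 4: lead(6x⁵ + 32x⁴ + 26x³ + 10x² + 30x + 11) ÷ lead(D) = 6x⁵ ÷ −3x = −2x⁴. Subtract (−2x⁴)·D = 6x⁵ + 8x⁴. Remainder: 24x⁴ + 26x³ + 10x² + 30x + 11.
Step 5: lead(24x⁴ + 26x³ + 10x² + 30x + 11) ÷ lead(D) = 24x⁴ ÷ −3x = −8x³. Subtract (−8x³)·D = 24x⁴ + 32x³. Remainder: −6x³ + 10x² + 30x + 11.
Step 6: lead(−6x³ + 10x² + 30x + 11) ÷ lead(D) = −6x³ ÷ −3x = 2x². Subtract (2x²)·D = −6x³ − 8x². Remainder: 18x² + 30x + 11.
Step 7: lead(18x² + 30x + 11) ÷ lead(D) = 18x² ÷ −3x = −6x. Subtract (−6x)·D = 18x² + 24x. Remainder: 6x + 11.
Step 8: lead(6x + 11) ÷ lead(D) = 6x ÷ −3x = −2. Subtract (−2)·D = 6x + 8. Remainder: 3.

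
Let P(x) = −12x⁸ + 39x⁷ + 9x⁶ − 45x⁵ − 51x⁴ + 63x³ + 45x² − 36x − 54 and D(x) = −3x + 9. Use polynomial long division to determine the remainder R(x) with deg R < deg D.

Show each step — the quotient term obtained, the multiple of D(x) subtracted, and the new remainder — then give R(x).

Step 1: lead(−12x⁸ + 39x⁷ + 9x⁶ − 45x⁵ − 51x⁴ + 63x³ + 45x² − 36x − 54) ÷ lead(D) = −12x⁸ ÷ −3x = 4x⁷. Subtract (4x⁷)·D = −12x⁸ + 36x⁷. Remainder: 3x⁷ + 9x⁶ − 45x⁵ − 51x⁴ + 63x³ + 45x² − 36x − 54.
Step 2: lead(3x⁷ + 9x⁶ − 45x⁵ − 51x⁴ + 63x³ + 45x² − 36x − 54) ÷ lead(D) = 3x⁷ ÷ −3x = −x⁶. Subtract (−x⁶)·D = 3x⁷ − 9x⁶. Remainder: 18x⁶ − 45x⁵ − 51x⁴ + 63x³ + 45x² − 36x − 54.
Step 3: lead(18x⁶ − 45x⁵ − 51x⁴ + 63x³ + 45x² − 36x − 54) ÷ lead(D) = 18x⁶ ÷ −3x = −6x⁵. Subtract (−6x⁵)·D = 18x⁶ − 54x⁵. Remainder: 9x⁵ − 51x⁴ + 63x³ + 45x² − 36x − 54.
Step 4: lead(9x⁵ − 51x⁴ + 63x³ + 45x² − 36x − 54) ÷ lead(D) = 9x⁵ ÷ −3x = −3x⁴. Subtract (−3x⁴)·D = 9x⁵ − 27x⁴. Remainder: −24x⁴ + 63x³ + 45x² − 36x − 54.
Step 5: lead(−24x⁴ + 63x³ + 45x² − 36x − 54) ÷ lead(D) = −24x⁴ ÷ −3x = 8x³. Subtract (8x³)·D = −24x⁴ + 72x³. Remainder: −9x³ + 45x² − 36x − 54.
Step 6: lead(−9x³ + 45x² − 36x − 54) ÷ lead(D) = −9x³ ÷ −3x = 3x². Subtract (3x²)·D = −9x³ + 27x². Remainder: 18x² − 36x − 54.
Step 7: lead(18x² − 36x − 54) ÷ lead(D) = 18x² ÷ −3x = −6x. Subtract (−6x)·D = 18x² − 54x. Remainder: 18x − 54.
Step 8: lead(18x − 54) ÷ lead(D) = 18x ÷ −3x = −6. Subtract (−6)·D = 18x − 54. Remainder: 0.

R(x) = 0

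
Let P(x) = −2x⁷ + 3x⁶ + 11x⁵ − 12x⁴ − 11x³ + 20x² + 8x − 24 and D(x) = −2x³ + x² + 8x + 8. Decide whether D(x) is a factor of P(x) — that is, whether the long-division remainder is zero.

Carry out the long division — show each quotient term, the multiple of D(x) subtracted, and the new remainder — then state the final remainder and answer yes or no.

Step 1: lead(−2x⁷ + 3x⁶ + 11x⁵ − 12x⁴ − 11x³ + 20x² + 8x − 24) ÷ lead(D) = −2x⁷ ÷ −2x³ = x⁴. Subtract (x⁴)·D = −2x⁷ + x⁶ + 8x⁵ + 8x⁴. Remainder: 2x⁶ + 3x⁵ − 20x⁴ − 11x³ + 20x² + 8x − 24.
Step 2: lead(2x⁶ + 3x⁵ − 20x⁴ − 11x³ + 20x² + 8x − 24) ÷ lead(D) = 2x⁶ ÷ −2x³ = −x³. Subtract (−x³)·D = 2x⁶ − x⁵ − 8x⁴ − 8x³. Remainder: 4x⁵ − 12x⁴ − 3x³ + 20x² + 8x − 24.
Step 3: lead(4x⁵ − 12x⁴ − 3x³ + 20x² + 8x − 24) ÷ lead(D) = 4x⁵ ÷ −2x³ = −2x². Subtract (−2x²)·D = 4x⁵ − 2x⁴ − 16x³ − 16x². Remainder: −10x⁴ + 13x³ + 36x² + 8x − 24.
Step 4: lead(−10x⁴ + 13x³ + 36x² + 8x − 24) ÷ lead(D) = −10x⁴ ÷ −2x³ = 5x. Subtract (5x)·D = −10x⁴ + 5x³ + 40x² + 40x. Remainder: 8x³ − 4x² − 32x − 24.
Step 5: lead(8x³ − 4x² − 32x − 24) ÷ lead(D) = 8x³ ÷ −2x³ = −4. Subtract (−4)·D = 8x³ − 4x² − 32x − 32. Remainder: 8.

R(x) = 8, so D(x) is not a factor of P(x). no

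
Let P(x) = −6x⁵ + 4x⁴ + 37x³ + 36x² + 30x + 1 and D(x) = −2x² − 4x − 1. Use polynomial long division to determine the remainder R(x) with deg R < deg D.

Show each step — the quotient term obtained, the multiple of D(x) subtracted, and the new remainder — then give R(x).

R(x) = 2x − 5

Step 1: lead(−6x⁵ + 4x⁴ + 37x³ + 36x² + 30x + 1) ÷ lead(D) = −6x⁵ ÷ −2x² = 3x³. Subtract (3x³)·D = −6x⁵ − 12x⁴ − 3x³. Remainder: 16x⁴ + 40x³ + 36x² + 30x + 1.
Step 2: lead(16x⁴ + 40x³ + 36x² + 30x + 1) ÷ lead(D) = 16x⁴ ÷ −2x² = −8x². Subtract (−8x²)·D = 16x⁴ + 32x³ + 8x². Remainder: 8x³ + 28x² + 30x + 1.
Step 3: lead(8x³ + 28x² + 30x + 1) ÷ lead(D) = 8x³ ÷ −2x² = −4x. Subtract (−4x)·D = 8x³ + 16x² + 4x. Remainder: 12x² + 26x + 1.
Step 4: lead(12x² + 26x + 1) ÷ lead(D) = 12x² ÷ −2x² = −6. Subtract (−6)·D = 12x² + 24x + 6. Remainder: 2x − 5.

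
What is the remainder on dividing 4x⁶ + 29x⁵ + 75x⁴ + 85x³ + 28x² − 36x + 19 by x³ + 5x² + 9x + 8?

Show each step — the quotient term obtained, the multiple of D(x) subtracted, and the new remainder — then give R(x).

R(x) = −6x + 3

Step 1: lead(4x⁶ + 29x⁵ + 75x⁴ + 85x³ + 28x² − 36x + 19) ÷ lead(D) = 4x⁶ ÷ x³ = 4x³. Subtract (4x³)·D = 4x⁶ + 20x⁵ + 36x⁴ + 32x³. Remainder: 9x⁵ + 39x⁴ + 53x³ + 28x² − 36x + 19.
Step 2: lead(9x⁵ + 39x⁴ + 53x³ + 28x² − 36x + 19) ÷ lead(D) = 9x⁵ ÷ x³ = 9x². Subtract (9x²)·D = 9x⁵ + 45x⁴ + 81x³ + 72x². Remainder: −6x⁴ − 28x³ − 44x² − 36x + 19.
Step 3: lead(−6x⁴ − 28x³ − 44x² − 36x + 19) ÷ lead(D) = −6x⁴ ÷ x³ = −6x. Subtract (−6x)·D = −6x⁴ − 30x³ − 54x² − 48x. Remainder: 2x³ + 10x² + 12x + 19.
Step 4: lead(2x³ + 10x² + 12x + 19) ÷ lead(D) = 2x³ ÷ x³ = 2. Subtract (2)·D = 2x³ + 10x² + 18x + 16. Remainder: −6x + 3.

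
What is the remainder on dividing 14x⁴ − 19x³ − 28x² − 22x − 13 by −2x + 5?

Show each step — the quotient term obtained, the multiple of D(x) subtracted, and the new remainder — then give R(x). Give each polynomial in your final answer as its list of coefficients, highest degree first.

Step 1: lead(14x⁴ − 19x³ − 28x² − 22x − 13) ÷ lead(D) = 14x⁴ ÷ −2x = −7x³. Subtract (−7x³)·D = 14x⁴ − 35x³. Remainder: 16x³ − 28x² − 22x − 13.
Step 2: lead(16x³ − 28x² − 22x − 13) ÷ lead(D) = 16x³ ÷ −2x = −8x². Subtract (−8x²)·D = 16x³ − 40x². Remainder: 12x² − 22x − 13.
Step 3: lead(12x² − 22x − 13) ÷ lead(D) = 12x² ÷ −2x = −6x. Subtract (−6x)·D = 12x² − 30x. Remainder: 8x − 13.
Step 4: lead(8x − 13) ÷ lead(D) = 8x ÷ −2x = −4. Subtract (−4)·D = 8x − 20. Remainder: 7.

R = [7]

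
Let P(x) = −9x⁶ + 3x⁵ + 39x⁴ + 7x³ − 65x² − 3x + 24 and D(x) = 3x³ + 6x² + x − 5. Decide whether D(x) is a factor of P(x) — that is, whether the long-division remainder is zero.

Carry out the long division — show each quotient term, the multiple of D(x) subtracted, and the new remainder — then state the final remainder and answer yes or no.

Step 1: lead(−9x⁶ + 3x⁵ + 39x⁴ + 7x³ − 65x² − 3x + 24) ÷ lead(D) = −9x⁶ ÷ 3x³ = −3x³. Subtract (−3x³)·D = −9x⁶ − 18x⁵ − 3x⁴ + 15x³. Remainder: 21x⁵ + 42x⁴ − 8x³ − 65x² − 3x + 24.
Step 2: lead(21x⁵ + 42x⁴ − 8x³ − 65x² − 3x + 24) ÷ lead(D) = 21x⁵ ÷ 3x³ = 7x². Subtract (7x²)·D = 21x⁵ + 42x⁴ + 7x³ − 35x². Remainder: −15x³ − 30x² − 3x + 24.
Step 3: lead(−15x³ − 30x² − 3x + 24) ÷ lead(D) = −15x³ ÷ 3x³ = −5. Subtract (−5)·D = −15x³ − 30x² − 5x + 25. Remainder: 2x − 1.

R(x) = 2x − 1, so D(x) is not a factor of P(x). no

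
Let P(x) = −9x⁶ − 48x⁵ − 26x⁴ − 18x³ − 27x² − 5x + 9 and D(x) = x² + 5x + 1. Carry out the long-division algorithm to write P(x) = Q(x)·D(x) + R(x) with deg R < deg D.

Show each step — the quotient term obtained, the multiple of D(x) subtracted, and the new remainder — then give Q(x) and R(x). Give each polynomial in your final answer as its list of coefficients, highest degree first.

Step 1: lead(−9x⁶ − 48x⁵ − 26x⁴ − 18x³ − 27x² − 5x + 9) ÷ lead(D) = −9x⁶ ÷ x² = −9x⁴. Subtract (−9x⁴)·D = −9x⁶ − 45x⁵ − 9x⁴. Remainder: −3x⁵ − 17x⁴ − 18x³ − 27x² − 5x + 9.
Step 2: lead(−3x⁵ − 17x⁴ − 18x³ − 27x² − 5x + 9) ÷ lead(D) = −3x⁵ ÷ x² = −3x³. Subtract (−3x³)·D = −3x⁵ − 15x⁴ − 3x³. Remainder: −2x⁴ − 15x³ − 27x² − 5x + 9.
Step 3: lead(−2x⁴ − 15x³ − 27x² − 5x + 9) ÷ lead(D) = −2x⁴ ÷ x² = −2x². Subtract (−2x²)·D = −2x⁴ − 10x³ − 2x². Remainder: −5x³ − 25x² − 5x + 9.
Step 4: lead(−5x³ − 25x² − 5x + 9) ÷ lead(D) = −5x³ ÷ x² = −5x. Subtract (−5x)·D = −5x³ − 25x² − 5x. Remainder: 9.

Q = [-9, -3, -2, -5, 0]; R = [9]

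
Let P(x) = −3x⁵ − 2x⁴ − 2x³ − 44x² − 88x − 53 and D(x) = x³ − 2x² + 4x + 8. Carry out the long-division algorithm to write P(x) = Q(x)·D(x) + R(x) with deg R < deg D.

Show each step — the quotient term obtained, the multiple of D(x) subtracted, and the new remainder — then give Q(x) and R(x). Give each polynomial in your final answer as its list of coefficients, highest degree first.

Q = [-3, -8, -6]; R = [-5]

Step 1: lead(−3x⁵ − 2x⁴ − 2x³ − 44x² − 88x − 53) ÷ lead(D) = −3x⁵ ÷ x³ = −3x². Subtract (−3x²)·D = −3x⁵ + 6x⁴ − 12x³ − 24x². Remainder: −8x⁴ + 10x³ − 20x² − 88x − 53.
Step 2: lead(−8x⁴ + 10x³ − 20x² − 88x − 53) ÷ lead(D) = −8x⁴ ÷ x³ = −8x. Subtract (−8x)·D = −8x⁴ + 16x³ − 32x² − 64x. Remainder: −6x³ + 12x² − 24x − 53.
Step 3: lead(−6x³ + 12x² − 24x − 53) ÷ lead(D) = −6x³ ÷ x³ = −6. Subtract (−6)·D = −6x³ + 12x² − 24x − 48. Remainder: −5.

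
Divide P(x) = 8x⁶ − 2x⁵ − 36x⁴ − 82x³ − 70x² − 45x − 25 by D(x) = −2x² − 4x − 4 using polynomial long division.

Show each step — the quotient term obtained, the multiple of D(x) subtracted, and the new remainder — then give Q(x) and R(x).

Step 1: lead(8x⁶ − 2x⁵ − 36x⁴ − 82x³ − 70x² − 45x − 25) ÷ lead(D) = 8x⁶ ÷ −2x² = −4x⁴. Subtract (−4x⁴)·D = 8x⁶ + 16x⁵ + 16x⁴. Remainder: −18x⁵ − 52x⁴ − 82x³ − 70x² − 45x − 25.
Step 2: lead(−18x⁵ − 52x⁴ − 82x³ − 70x² − 45x − 25) ÷ lead(D) = −18x⁵ ÷ −2x² = 9x³. Subtract (9x³)·D = −18x⁵ − 36x⁴ − 36x³. Remainder: −16x⁴ − 46x³ − 70x² − 45x − 25.
Step 3: lead(−16x⁴ − 46x³ − 70x² − 45x − 25) ÷ lead(D) = −16x⁴ ÷ −2x² = 8x². Subtract (8x²)·D = −16x⁴ − 32x³ − 32x². Remainder: −14x³ − 38x² − 45x − 25.
Step 4: lead(−14x³ − 38x² − 45x − 25) ÷ lead(D) = −14x³ ÷ −2x² = 7x. Subtract (7x)·D = −14x³ − 28x² − 28x. Remainder: −10x² − 17x − 25.
Step 5: lead(−10x² − 17x − 25) ÷ lead(D) = −10x² ÷ −2x² = 5. Subtract (5)·D = −10x² − 20x − 20. Remainder: 3x − 5.

Q(x) = −4x⁴ + 9x³ + 8x² + 7x + 5; R(x) = 3x − 5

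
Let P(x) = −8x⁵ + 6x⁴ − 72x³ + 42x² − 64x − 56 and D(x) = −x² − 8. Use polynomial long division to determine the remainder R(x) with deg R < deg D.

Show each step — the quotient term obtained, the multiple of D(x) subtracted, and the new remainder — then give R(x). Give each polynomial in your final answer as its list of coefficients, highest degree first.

R = [-8]

Step 1: lead(−8x⁵ + 6x⁴ − 72x³ + 42x² − 64x − 56) ÷ lead(D) = −8x⁵ ÷ −x² = 8x³. Subtract (8x³)·D = −8x⁵ − 64x³. Remainder: 6x⁴ − 8x³ + 42x² − 64x − 56.
Step 2: lead(6x⁴ − 8x³ + 42x² − 64x − 56) ÷ lead(D) = 6x⁴ ÷ −x² = −6x². Subtract (−6x²)·D = 6x⁴ + 48x². Remainder: −8x³ − 6x² − 64x − 56.
Step 3: lead(−8x³ − 6x² − 64x − 56) ÷ lead(D) = −8x³ ÷ −x² = 8x. Subtract (8x)·D = −8x³ − 64x. Remainder: −6x² − 56.
Step 4: lead(−6x² − 56) ÷ lead(D) = −6x² ÷ −x² = 6. Subtract (6)·D = −6x² − 48. Remainder: −8.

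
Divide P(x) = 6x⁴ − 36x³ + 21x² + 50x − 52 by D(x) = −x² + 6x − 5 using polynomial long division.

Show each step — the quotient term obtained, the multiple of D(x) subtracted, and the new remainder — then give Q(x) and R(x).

Q(x) = −6x² + 9; R(x) = −4x − 7

Step 1: lead(6x⁴ − 36x³ + 21x² + 50x − 52) ÷ lead(D) = 6x⁴ ÷ −x² = −6x². Subtract (−6x²)·D = 6x⁴ − 36x³ + 30x². Remainder: −9x² + 50x − 52.
Step 2: lead(−9x² + 50x − 52) ÷ lead(D) = −9x² ÷ −x² = 9. Subtract (9)·D = −9x² + 54x − 45. Remainder: −4x − 7.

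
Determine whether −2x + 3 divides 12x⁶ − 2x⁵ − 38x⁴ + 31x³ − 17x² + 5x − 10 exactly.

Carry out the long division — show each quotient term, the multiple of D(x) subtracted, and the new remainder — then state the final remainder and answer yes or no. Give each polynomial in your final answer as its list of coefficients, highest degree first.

R = [-7], so D(x) is not a factor of P(x). no

Step 1: lead(12x⁶ − 2x⁵ − 38x⁴ + 31x³ − 17x² + 5x − 10) ÷ lead(D) = 12x⁶ ÷ −2x = −6x⁵. Subtract (−6x⁵)·D = 12x⁶ − 18x⁵. Remainder: 16x⁵ − 38x⁴ + 31x³ − 17x² + 5x − 10.
Step 2: lead(16x⁵ − 38x⁴ + 31x³ − 17x² + 5x − 10) ÷ lead(D) = 16x⁵ ÷ −2x = −8x⁴. Subtract (−8x⁴)·D = 16x⁵ − 24x⁴. Remainder: −14x⁴ + 31x³ − 17x² + 5x − 10.
Step 3: lead(−14x⁴ + 31x³ − 17x² + 5x − 10) ÷ lead(D) = −14x⁴ ÷ −2x = 7x³. Subtract (7x³)·D = −14x⁴ + 21x³. Remainder: 10x³ − 17x² + 5x − 10.
Step 4: lead(10x³ − 17x² + 5x − 10) ÷ lead(D) = 10x³ ÷ −2x = −5x². Subtract (−5x²)·D = 10x³ − 15x². Remainder: −2x² + 5x − 10.
Step 5: lead(−2x² + 5x − 10) ÷ lead(D) = −2x² ÷ −2x = x. Subtract (x)·D = −2x² + 3x. Remainder: 2x − 10.
Step 6: lead(2x − 10) ÷ lead(D) = 2x ÷ −2x = −1. Subtract (−1)·D = 2x − 3. Remainder: −7.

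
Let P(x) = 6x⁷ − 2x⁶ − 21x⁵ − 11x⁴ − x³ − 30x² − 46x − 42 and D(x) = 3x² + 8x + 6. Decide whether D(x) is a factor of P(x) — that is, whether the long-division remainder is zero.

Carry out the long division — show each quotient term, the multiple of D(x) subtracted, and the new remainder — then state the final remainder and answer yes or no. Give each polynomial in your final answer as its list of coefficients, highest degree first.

Step 1: lead(6x⁷ − 2x⁶ − 21x⁵ − 11x⁴ − x³ − 30x² − 46x − 42) ÷ lead(D) = 6x⁷ ÷ 3x² = 2x⁵. Subtract (2x⁵)·D = 6x⁷ + 16x⁶ + 12x⁵. Remainder: −18x⁶ − 33x⁵ − 11x⁴ − x³ − 30x² − 46x − 42.
Step 2: lead(−18x⁶ − 33x⁵ − 11x⁴ − x³ − 30x² − 46x − 42) ÷ lead(D) = −18x⁶ ÷ 3x² = −6x⁴. Subtract (−6x⁴)·D = −18x⁶ − 48x⁵ − 36x⁴. Remainder: 15x⁵ + 25x⁴ − x³ − 30x² − 46x − 42.
Step 3: lead(15x⁵ + 25x⁴ − x³ − 30x² − 46x − 42) ÷ lead(D) = 15x⁵ ÷ 3x² = 5x³. Subtract (5x³)·D = 15x⁵ + 40x⁴ + 30x³. Remainder: −15x⁴ − 31x³ − 30x² − 46x − 42.
Step 4: lead(−15x⁴ − 31x³ − 30x² − 46x − 42) ÷ lead(D) = −15x⁴ ÷ 3x² = −5x². Subtract (−5x²)·D = −15x⁴ − 40x³ − 30x². Remainder: 9x³ − 46x − 42.
Step 5: lead(9x³ − 46x − 42) ÷ lead(D) = 9x³ ÷ 3x² = 3x. Subtract (3x)·D = 9x³ + 24x² + 18x. Remainder: −24x² − 64x − 42.
Step 6: lead(−24x² − 64x − 42) ÷ lead(D) = −24x² ÷ 3x² = −8. Subtract (−8)·D = −24x² − 64x − 48. Remainder: 6.

R = [6], so D(x) is not a factor of P(x). no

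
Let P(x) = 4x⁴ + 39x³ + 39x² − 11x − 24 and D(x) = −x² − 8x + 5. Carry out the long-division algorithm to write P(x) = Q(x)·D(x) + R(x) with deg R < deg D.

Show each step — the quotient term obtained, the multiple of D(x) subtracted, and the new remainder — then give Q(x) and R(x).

Q(x) = −4x² − 7x − 3; R(x) = −9

Step 1: lead(4x⁴ + 39x³ + 39x² − 11x − 24) ÷ lead(D) = 4x⁴ ÷ −x² = −4x². Subtract (−4x²)·D = 4x⁴ + 32x³ − 20x². Remainder: 7x³ + 59x² − 11x − 24.
Step 2: lead(7x³ + 59x² − 11x − 24) ÷ lead(D) = 7x³ ÷ −x² = −7x. Subtract (−7x)·D = 7x³ + 56x² − 35x. Remainder: 3x² + 24x − 24.
Step 3: lead(3x² + 24x − 24) ÷ lead(D) = 3x² ÷ −x² = −3. Subtract (−3)·D = 3x² + 24x − 15. Remainder: −9.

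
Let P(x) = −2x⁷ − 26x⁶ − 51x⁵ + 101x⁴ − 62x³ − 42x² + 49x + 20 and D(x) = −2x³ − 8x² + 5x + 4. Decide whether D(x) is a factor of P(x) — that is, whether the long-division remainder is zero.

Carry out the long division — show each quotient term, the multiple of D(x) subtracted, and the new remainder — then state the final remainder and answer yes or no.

Step 1: lead(−2x⁷ − 26x⁶ − 51x⁵ + 101x⁴ − 62x³ − 42x² + 49x + 20) ÷ lead(D) = −2x⁷ ÷ −2x³ = x⁴. Subtract (x⁴)·D = −2x⁷ − 8x⁶ + 5x⁵ + 4x⁴. Remainder: −18x⁶ − 56x⁵ + 97x⁴ − 62x³ − 42x² + 49x + 20.
Step 2: lead(−18x⁶ − 56x⁵ + 97x⁴ − 62x³ − 42x² + 49x + 20) ÷ lead(D) = −18x⁶ ÷ −2x³ = 9x³. Subtract (9x³)·D = −18x⁶ − 72x⁵ + 45x⁴ + 36x³. Remainder: 16x⁵ + 52x⁴ − 98x³ − 42x² + 49x + 20.
Step 3: lead(16x⁵ + 52x⁴ − 98x³ − 42x² + 49x + 20) ÷ lead(D) = 16x⁵ ÷ −2x³ = −8x². Subtract (−8x²)·D = 16x⁵ + 64x⁴ − 40x³ − 32x². Remainder: −12x⁴ − 58x³ − 10x² + 49x + 20.
Step 4: lead(−12x⁴ − 58x³ − 10x² + 49x + 20) ÷ lead(D) = −12x⁴ ÷ −2x³ = 6x. Subtract (6x)·D = −12x⁴ − 48x³ + 30x² + 24x. Remainder: −10x³ − 40x² + 25x + 20.
Step 5: lead(−10x³ − 40x² + 25x + 20) ÷ lead(D) = −10x³ ÷ −2x³ = 5. Subtract (5)·D = −10x³ − 40x² + 25x + 20. Remainder: 0.

R(x) = 0, so D(x) is a factor of P(x). yes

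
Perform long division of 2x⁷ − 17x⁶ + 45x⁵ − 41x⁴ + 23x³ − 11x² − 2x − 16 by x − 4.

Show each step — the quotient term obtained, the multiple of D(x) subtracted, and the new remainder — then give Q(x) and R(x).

Step 1: lead(2x⁷ − 17x⁶ + 45x⁵ − 41x⁴ + 23x³ − 11x² − 2x − 16) ÷ lead(D) = 2x⁷ ÷ x = 2x⁶. Subtract (2x⁶)·D = 2x⁷ − 8x⁶. Remainder: −9x⁶ + 45x⁵ − 41x⁴ + 23x³ − 11x² − 2x − 16.
Step 2: lead(−9x⁶ + 45x⁵ − 41x⁴ + 23x³ − 11x² − 2x − 16) ÷ lead(D) = −9x⁶ ÷ x = −9x⁵. Subtract (−9x⁵)·D = −9x⁶ + 36x⁵. Remainder: 9x⁵ − 41x⁴ + 23x³ − 11x² − 2x − 16.
Step 3: lead(9x⁵ − 41x⁴ + 23x³ − 11x² − 2x − 16) ÷ lead(D) = 9x⁵ ÷ x = 9x⁴. Subtract (9x⁴)·D = 9x⁵ − 36x⁴. Remainder: −5x⁴ + 23x³ − 11x² − 2x − 16.
Step 4: lead(−5x⁴ + 23x³ − 11x² − 2x − 16) ÷ lead(D) = −5x⁴ ÷ x = −5x³. Subtract (−5x³)·D = −5x⁴ + 20x³. Remainder: 3x³ − 11x² − 2x − 16.
Step 5: lead(3x³ − 11x² − 2x − 16) ÷ lead(D) = 3x³ ÷ x = 3x². Subtract (3x²)·D = 3x³ − 12x². Remainder: x² − 2x − 16.
Step 6: lead(x² − 2x − 16) ÷ lead(D) = x² ÷ x = x. Subtract (x)·D = x² − 4x. Remainder: 2x − 16.
Step 7: lead(2x − 16) ÷ lead(D) = 2x ÷ x = 2. Subtract (2)·D = 2x − 8. Remainder: −8.

Q(x) = 2x⁶ − 9x⁵ + 9x⁴ − 5x³ + 3x² + x + 2; R(x) = −8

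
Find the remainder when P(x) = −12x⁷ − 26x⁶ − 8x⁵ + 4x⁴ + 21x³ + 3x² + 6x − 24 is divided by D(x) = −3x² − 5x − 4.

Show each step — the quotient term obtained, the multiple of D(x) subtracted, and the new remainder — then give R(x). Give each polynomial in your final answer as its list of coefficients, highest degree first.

Step 1: lead(−12x⁷ − 26x⁶ − 8x⁵ + 4x⁴ + 21x³ + 3x² + 6x − 24) ÷ lead(D) = −12x⁷ ÷ −3x² = 4x⁵. Subtract (4x⁵)·D = −12x⁷ − 20x⁶ − 16x⁵. Remainder: −6x⁶ + 8x⁵ + 4x⁴ + 21x³ + 3x² + 6x − 24.
Step 2: lead(−6x⁶ + 8x⁵ + 4x⁴ + 21x³ + 3x² + 6x − 24) ÷ lead(D) = −6x⁶ ÷ −3x² = 2x⁴. Subtract (2x⁴)·D = −6x⁶ − 10x⁵ − 8x⁴. Remainder: 18x⁵ + 12x⁴ + 21x³ + 3x² + 6x − 24.
Step 3: lead(18x⁵ + 12x⁴ + 21x³ + 3x² + 6x − 24) ÷ lead(D) = 18x⁵ ÷ −3x² = −6x³. Subtract (−6x³)·D = 18x⁵ + 30x⁴ + 24x³. Remainder: −18x⁴ − 3x³ + 3x² + 6x − 24.
Step 4: lead(−18x⁴ − 3x³ + 3x² + 6x − 24) ÷ lead(D) = −18x⁴ ÷ −3x² = 6x². Subtract (6x²)·D = −18x⁴ − 30x³ − 24x². Remainder: 27x³ + 27x² + 6x − 24.
Step 5: lead(27x³ + 27x² + 6x − 24) ÷ lead(D) = 27x³ ÷ −3x² = −9x. Subtract (−9x)·D = 27x³ + 45x² + 36x. Remainder: −18x² − 30x − 24.
Step 6: lead(−18x² − 30x − 24) ÷ lead(D) = −18x² ÷ −3x² = 6. Subtract (6)·D = −18x² − 30x − 24. Remainder: 0.

R = [0]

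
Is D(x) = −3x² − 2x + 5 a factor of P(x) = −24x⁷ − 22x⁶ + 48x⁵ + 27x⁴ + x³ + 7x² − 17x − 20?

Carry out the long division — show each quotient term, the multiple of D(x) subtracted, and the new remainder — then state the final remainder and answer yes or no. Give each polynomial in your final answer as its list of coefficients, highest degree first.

Step 1: lead(−24x⁷ − 22x⁶ + 48x⁵ + 27x⁴ + x³ + 7x² − 17x − 20) ÷ lead(D) = −24x⁷ ÷ −3x² = 8x⁵. Subtract (8x⁵)·D = −24x⁷ − 16x⁶ + 40x⁵. Remainder: −6x⁶ + 8x⁵ + 27x⁴ + x³ + 7x² − 17x − 20.
Step 2: lead(−6x⁶ + 8x⁵ + 27x⁴ + x³ + 7x² − 17x − 20) ÷ lead(D) = −6x⁶ ÷ −3x² = 2x⁴. Subtract (2x⁴)·D = −6x⁶ − 4x⁵ + 10x⁴. Remainder: 12x⁵ + 17x⁴ + x³ + 7x² − 17x − 20.
Step 3: lead(12x⁵ + 17x⁴ + x³ + 7x² − 17x − 20) ÷ lead(D) = 12x⁵ ÷ −3x² = −4x³. Subtract (−4x³)·D = 12x⁵ + 8x⁴ − 20x³. Remainder: 9x⁴ + 21x³ + 7x² − 17x − 20.
Step 4: lead(9x⁴ + 21x³ + 7x² − 17x − 20) ÷ lead(D) = 9x⁴ ÷ −3x² = −3x². Subtract (−3x²)·D = 9x⁴ + 6x³ − 15x². Remainder: 15x³ + 22x² − 17x − 20.
Step 5: lead(15x³ + 22x² − 17x − 20) ÷ lead(D) = 15x³ ÷ −3x² = −5x. Subtract (−5x)·D = 15x³ + 10x² − 25x. Remainder: 12x² + 8x − 20.
Step 6: lead(12x² + 8x − 20) ÷ lead(D) = 12x² ÷ −3x² = −4. Subtract (−4)·D = 12x² + 8x − 20. Remainder: 0.

R = [0], so D(x) is a factor of P(x). yes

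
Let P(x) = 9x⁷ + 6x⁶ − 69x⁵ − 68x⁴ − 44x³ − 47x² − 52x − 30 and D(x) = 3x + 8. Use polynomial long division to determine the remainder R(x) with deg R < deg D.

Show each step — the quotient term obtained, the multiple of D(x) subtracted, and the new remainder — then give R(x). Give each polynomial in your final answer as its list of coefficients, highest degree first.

Step 1: lead(9x⁷ + 6x⁶ − 69x⁵ − 68x⁴ − 44x³ − 47x² − 52x − 30) ÷ lead(D) = 9x⁷ ÷ 3x = 3x⁶. Subtract (3x⁶)·D = 9x⁷ + 24x⁶. Remainder: −18x⁶ − 69x⁵ − 68x⁴ − 44x³ − 47x² − 52x − 30.
Step 2: lead(−18x⁶ − 69x⁵ − 68x⁴ − 44x³ − 47x² − 52x − 30) ÷ lead(D) = −18x⁶ ÷ 3x = −6x⁵. Subtract (−6x⁵)·D = −18x⁶ − 48x⁵. Remainder: −21x⁵ − 68x⁴ − 44x³ − 47x² − 52x − 30.
Step 3: lead(−21x⁵ − 68x⁴ − 44x³ − 47x² − 52x − 30) ÷ lead(D) = −21x⁵ ÷ 3x = −7x⁴. Subtract (−7x⁴)·D = −21x⁵ − 56x⁴. Remainder: −12x⁴ − 44x³ − 47x² − 52x − 30.
Step 4: lead(−12x⁴ − 44x³ − 47x² − 52x − 30) ÷ lead(D) = −12x⁴ ÷ 3x = −4x³. Subtract (−4x³)·D = −12x⁴ − 32x³. Remainder: −12x³ − 47x² − 52x − 30.
Step 5: lead(−12x³ − 47x² − 52x − 30) ÷ lead(D) = −12x³ ÷ 3x = −4x². Subtract (−4x²)·D = −12x³ − 32x². Remainder: −15x² − 52x − 30.
Step 6: lead(−15x² − 52x − 30) ÷ lead(D) = −15x² ÷ 3x = −5x. Subtract (−5x)·D = −15x² − 40x. Remainder: −12x − 30.
Step 7: lead(−12x − 30) ÷ lead(D) = −12x ÷ 3x = −4. Subtract (−4)·D = −12x − 32. Remainder: 2.

R = [2]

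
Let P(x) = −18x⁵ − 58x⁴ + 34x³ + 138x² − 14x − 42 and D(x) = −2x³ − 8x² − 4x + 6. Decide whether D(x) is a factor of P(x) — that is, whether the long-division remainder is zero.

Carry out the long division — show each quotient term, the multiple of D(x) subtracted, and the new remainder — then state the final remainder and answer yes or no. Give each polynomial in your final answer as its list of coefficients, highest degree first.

Step 1: lead(−18x⁵ − 58x⁴ + 34x³ + 138x² − 14x − 42) ÷ lead(D) = −18x⁵ ÷ −2x³ = 9x². Subtract (9x²)·D = −18x⁵ − 72x⁴ − 36x³ + 54x². Remainder: 14x⁴ + 70x³ + 84x² − 14x − 42.
Step 2: lead(14x⁴ + 70x³ + 84x² − 14x − 42) ÷ lead(D) = 14x⁴ ÷ −2x³ = −7x. Subtract (−7x)·D = 14x⁴ + 56x³ + 28x² − 42x. Remainder: 14x³ + 56x² + 28x − 42.
Step 3: lead(14x³ + 56x² + 28x − 42) ÷ lead(D) = 14x³ ÷ −2x³ = −7. Subtract (−7)·D = 14x³ + 56x² + 28x − 42. Remainder: 0.

R = [0], so D(x) is a factor of P(x). yes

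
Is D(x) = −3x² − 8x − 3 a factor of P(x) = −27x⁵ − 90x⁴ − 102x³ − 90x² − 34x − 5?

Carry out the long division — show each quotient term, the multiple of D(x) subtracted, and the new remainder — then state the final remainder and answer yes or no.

R(x) = −7x − 5, so D(x) is not a factor of P(x). no

Step 1: lead(−27x⁵ − 90x⁴ − 102x³ − 90x² − 34x − 5) ÷ lead(D) = −27x⁵ ÷ −3x² = 9x³. Subtract (9x³)·D = −27x⁵ − 72x⁴ − 27x³. Remainder: −18x⁴ − 75x³ − 90x² − 34x − 5.
Step 2: lead(−18x⁴ − 75x³ − 90x² − 34x − 5) ÷ lead(D) = −18x⁴ ÷ −3x² = 6x². Subtract (6x²)·D = −18x⁴ − 48x³ − 18x². Remainder: −27x³ − 72x² − 34x − 5.
Step 3: lead(−27x³ − 72x² − 34x − 5) ÷ lead(D) = −27x³ ÷ −3x² = 9x. Subtract (9x)·D = −27x³ − 72x² − 27x. Remainder: −7x − 5.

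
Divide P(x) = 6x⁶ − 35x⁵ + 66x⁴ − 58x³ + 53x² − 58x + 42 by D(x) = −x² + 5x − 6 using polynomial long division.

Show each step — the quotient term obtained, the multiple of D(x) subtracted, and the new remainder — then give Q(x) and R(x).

Step 1: lead(6x⁶ − 35x⁵ + 66x⁴ − 58x³ + 53x² − 58x + 42) ÷ lead(D) = 6x⁶ ÷ −x² = −6x⁴. Subtract (−6x⁴)·D = 6x⁶ − 30x⁵ + 36x⁴. Remainder: −5x⁵ + 30x⁴ − 58x³ + 53x² − 58x + 42.
Step 2: lead(−5x⁵ + 30x⁴ − 58x³ + 53x² − 58x + 42) ÷ lead(D) = −5x⁵ ÷ −x² = 5x³. Subtract (5x³)·D = −5x⁵ + 25x⁴ − 30x³. Remainder: 5x⁴ − 28x³ + 53x² − 58x + 42.
Step 3: lead(5x⁴ − 28x³ + 53x² − 58x + 42) ÷ lead(D) = 5x⁴ ÷ −x² = −5x². Subtract (−5x²)·D = 5x⁴ − 25x³ + 30x². Remainder: −3x³ + 23x² − 58x + 42.
Step 4: lead(−3x³ + 23x² − 58x + 42) ÷ lead(D) = −3x³ ÷ −x² = 3x. Subtract (3x)·D = −3x³ + 15x² − 18x. Remainder: 8x² − 40x + 42.
Step 5: lead(8x² − 40x + 42) ÷ lead(D) = 8x² ÷ −x² = −8. Subtract (−8)·D = 8x² − 40x + 48. Remainder: −6.

Q(x) = −6x⁴ + 5x³ − 5x² + 3x − 8; R(x) = −6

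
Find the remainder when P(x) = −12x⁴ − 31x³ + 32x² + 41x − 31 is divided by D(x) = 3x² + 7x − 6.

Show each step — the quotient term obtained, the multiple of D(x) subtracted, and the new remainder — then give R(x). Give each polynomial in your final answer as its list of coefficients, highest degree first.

R = [-1]

Step 1: lead(−12x⁴ − 31x³ + 32x² + 41x − 31) ÷ lead(D) = −12x⁴ ÷ 3x² = −4x². Subtract (−4x²)·D = −12x⁴ − 28x³ + 24x². Remainder: −3x³ + 8x² + 41x − 31.
Step 2: lead(−3x³ + 8x² + 41x − 31) ÷ lead(D) = −3x³ ÷ 3x² = −x. Subtract (−x)·D = −3x³ − 7x² + 6x. Remainder: 15x² + 35x − 31.
Step 3: lead(15x² + 35x − 31) ÷ lead(D) = 15x² ÷ 3x² = 5. Subtract (5)·D = 15x² + 35x − 30. Remainder: −1.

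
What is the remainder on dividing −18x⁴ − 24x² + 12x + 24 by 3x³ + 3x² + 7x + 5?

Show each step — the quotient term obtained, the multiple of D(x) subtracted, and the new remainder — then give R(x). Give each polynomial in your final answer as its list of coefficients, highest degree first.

R = [-6]

Step 1: lead(−18x⁴ − 24x² + 12x + 24) ÷ lead(D) = −18x⁴ ÷ 3x³ = −6x. Subtract (−6x)·D = −18x⁴ − 18x³ − 42x² − 30x. Remainder: 18x³ + 18x² + 42x + 24.
Step 2: lead(18x³ + 18x² + 42x + 24) ÷ lead(D) = 18x³ ÷ 3x³ = 6. Subtract (6)·D = 18x³ + 18x² + 42x + 30. Remainder: −6.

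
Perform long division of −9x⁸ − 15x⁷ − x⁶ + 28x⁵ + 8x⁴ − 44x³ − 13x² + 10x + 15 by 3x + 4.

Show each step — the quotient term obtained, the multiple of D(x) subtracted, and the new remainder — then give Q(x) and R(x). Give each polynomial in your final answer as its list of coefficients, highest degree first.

Step 1: lead(−9x⁸ − 15x⁷ − x⁶ + 28x⁵ + 8x⁴ − 44x³ − 13x² + 10x + 15) ÷ lead(D) = −9x⁸ ÷ 3x = −3x⁷. Subtract (−3x⁷)·D = −9x⁸ − 12x⁷. Remainder: −3x⁷ − x⁶ + 28x⁵ + 8x⁴ − 44x³ − 13x² + 10x + 15.
Step 2: lead(−3x⁷ − x⁶ + 28x⁵ + 8x⁴ − 44x³ − 13x² + 10x + 15) ÷ lead(D) = −3x⁷ ÷ 3x = −x⁶. Subtract (−x⁶)·D = −3x⁷ − 4x⁶. Remainder: 3x⁶ + 28x⁵ + 8x⁴ − 44x³ − 13x² + 10x + 15.
Step 3: lead(3x⁶ + 28x⁵ + 8x⁴ − 44x³ − 13x² + 10x + 15) ÷ lead(D) = 3x⁶ ÷ 3x = x⁵. Subtract (x⁵)·D = 3x⁶ + 4x⁵. Remainder: 24x⁵ + 8x⁴ − 44x³ − 13x² + 10x + 15.
Step 4: lead(24x⁵ + 8x⁴ − 44x³ − 13x² + 10x + 15) ÷ lead(D) = 24x⁵ ÷ 3x = 8x⁴. Subtract (8x⁴)·D = 24x⁵ + 32x⁴. Remainder: −24x⁴ − 44x³ − 13x² + 10x + 15.
Step 5: lead(−24x⁴ − 44x³ − 13x² + 10x + 15) ÷ lead(D) = −24x⁴ ÷ 3x = −8x³. Subtract (−8x³)·D = −24x⁴ − 32x³. Remainder: −12x³ − 13x² + 10x + 15.
Step 6: lead(−12x³ − 13x² + 10x + 15) ÷ lead(D) = −12x³ ÷ 3x = −4x². Subtract (−4x²)·D = −12x³ − 16x². Remainder: 3x² + 10x + 15.
Step 7: lead(3x² + 10x + 15) ÷ lead(D) = 3x² ÷ 3x = x. Subtract (x)·D = 3x² + 4x. Remainder: 6x + 15.
Step 8: lead(6x + 15) ÷ lead(D) = 6x ÷ 3x = 2. Subtract (2)·D = 6x + 8. Remainder: 7.

Q = [-3, -1, 1, 8, -8, -4, 1, 2]; R = [7]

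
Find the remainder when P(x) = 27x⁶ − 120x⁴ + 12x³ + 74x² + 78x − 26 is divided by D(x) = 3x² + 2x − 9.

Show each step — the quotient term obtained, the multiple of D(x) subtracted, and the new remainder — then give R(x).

R(x) = 1

Step 1: lead(27x⁶ − 120x⁴ + 12x³ + 74x² + 78x − 26) ÷ lead(D) = 27x⁶ ÷ 3x² = 9x⁴. Subtract (9x⁴)·D = 27x⁶ + 18x⁵ − 81x⁴. Remainder: −18x⁵ − 39x⁴ + 12x³ + 74x² + 78x − 26.
Step 2: lead(−18x⁵ − 39x⁴ + 12x³ + 74x² + 78x − 26) ÷ lead(D) = −18x⁵ ÷ 3x² = −6x³. Subtract (−6x³)·D = −18x⁵ − 12x⁴ + 54x³. Remainder: −27x⁴ − 42x³ + 74x² + 78x − 26.
Step 3: lead(−27x⁴ − 42x³ + 74x² + 78x − 26) ÷ lead(D) = −27x⁴ ÷ 3x² = −9x². Subtract (−9x²)·D = −27x⁴ − 18x³ + 81x². Remainder: −24x³ − 7x² + 78x − 26.
Step 4: lead(−24x³ − 7x² + 78x − 26) ÷ lead(D) = −24x³ ÷ 3x² = −8x. Subtract (−8x)·D = −24x³ − 16x² + 72x. Remainder: 9x² + 6x − 26.
Step 5: lead(9x² + 6x − 26) ÷ lead(D) = 9x² ÷ 3x² = 3. Subtract (3)·D = 9x² + 6x − 27. Remainder: 1.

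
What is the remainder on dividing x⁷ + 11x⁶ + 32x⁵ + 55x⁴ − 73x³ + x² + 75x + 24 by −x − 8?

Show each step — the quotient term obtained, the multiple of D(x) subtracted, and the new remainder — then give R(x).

R(x) = 0

Step 1: lead(x⁷ + 11x⁶ + 32x⁵ + 55x⁴ − 73x³ + x² + 75x + 24) ÷ lead(D) = x⁷ ÷ −x = −x⁶. Subtract (−x⁶)·D = x⁷ + 8x⁶. Remainder: 3x⁶ + 32x⁵ + 55x⁴ − 73x³ + x² + 75x + 24.
Step 2: lead(3x⁶ + 32x⁵ + 55x⁴ − 73x³ + x² + 75x + 24) ÷ lead(D) = 3x⁶ ÷ −x = −3x⁵. Subtract (−3x⁵)·D = 3x⁶ + 24x⁵. Remainder: 8x⁵ + 55x⁴ − 73x³ + x² + 75x + 24.
Step 3: lead(8x⁵ + 55x⁴ − 73x³ + x² + 75x + 24) ÷ lead(D) = 8x⁵ ÷ −x = −8x⁴. Subtract (−8x⁴)·D = 8x⁵ + 64x⁴. Remainder: −9x⁴ − 73x³ + x² + 75x + 24.
Step 4: lead(−9x⁴ − 73x³ + x² + 75x + 24) ÷ lead(D) = −9x⁴ ÷ −x = 9x³. Subtract (9x³)·D = −9x⁴ − 72x³. Remainder: −x³ + x² + 75x + 24.
Step 5: lead(−x³ + x² + 75x + 24) ÷ lead(D) = −x³ ÷ −x = x². Subtract (x²)·D = −x³ − 8x². Remainder: 9x² + 75x + 24.
Step 6: lead(9x² + 75x + 24) ÷ lead(D) = 9x² ÷ −x = −9x. Subtract (−9x)·D = 9x² + 72x. Remainder: 3x + 24.
Step 7: lead(3x + 24) ÷ lead(D) = 3x ÷ −x = −3. Subtract (−3)·D = 3x + 24. Remainder: 0.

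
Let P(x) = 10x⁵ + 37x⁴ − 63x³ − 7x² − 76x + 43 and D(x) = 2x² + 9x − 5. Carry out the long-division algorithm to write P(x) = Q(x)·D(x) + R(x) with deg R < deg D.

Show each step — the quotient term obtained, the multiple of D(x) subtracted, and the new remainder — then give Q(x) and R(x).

Q(x) = 5x³ − 4x² − x − 9; R(x) = −2

Step 1: lead(10x⁵ + 37x⁴ − 63x³ − 7x² − 76x + 43) ÷ lead(D) = 10x⁵ ÷ 2x² = 5x³. Subtract (5x³)·D = 10x⁵ + 45x⁴ − 25x³. Remainder: −8x⁴ − 38x³ − 7x² − 76x + 43.
Step 2: lead(−8x⁴ − 38x³ − 7x² − 76x + 43) ÷ lead(D) = −8x⁴ ÷ 2x² = −4x². Subtract (−4x²)·D = −8x⁴ − 36x³ + 20x². Remainder: −2x³ − 27x² − 76x + 43.
Step 3: lead(−2x³ − 27x² − 76x + 43) ÷ lead(D) = −2x³ ÷ 2x² = −x. Subtract (−x)·D = −2x³ − 9x² + 5x. Remainder: −18x² − 81x + 43.
Step 4: lead(−18x² − 81x + 43) ÷ lead(D) = −18x² ÷ 2x² = −9. Subtract (−9)·D = −18x² − 81x + 45. Remainder: −2.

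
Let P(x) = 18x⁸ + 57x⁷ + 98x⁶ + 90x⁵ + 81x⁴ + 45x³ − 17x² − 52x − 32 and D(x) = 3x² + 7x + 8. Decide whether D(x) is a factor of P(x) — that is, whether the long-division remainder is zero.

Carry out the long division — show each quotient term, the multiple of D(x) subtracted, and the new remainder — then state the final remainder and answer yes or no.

Step 1: lead(18x⁸ + 57x⁷ + 98x⁶ + 90x⁵ + 81x⁴ + 45x³ − 17x² − 52x − 32) ÷ lead(D) = 18x⁸ ÷ 3x² = 6x⁶. Subtract (6x⁶)·D = 18x⁸ + 42x⁷ + 48x⁶. Remainder: 15x⁷ + 50x⁶ + 90x⁵ + 81x⁴ + 45x³ − 17x² − 52x − 32.
Step 2: lead(15x⁷ + 50x⁶ + 90x⁵ + 81x⁴ + 45x³ − 17x² − 52x − 32) ÷ lead(D) = 15x⁷ ÷ 3x² = 5x⁵. Subtract (5x⁵)·D = 15x⁷ + 35x⁶ + 40x⁵. Remainder: 15x⁶ + 50x⁵ + 81x⁴ + 45x³ − 17x² − 52x − 32.
Step 3: lead(15x⁶ + 50x⁵ + 81x⁴ + 45x³ − 17x² − 52x − 32) ÷ lead(D) = 15x⁶ ÷ 3x² = 5x⁴. Subtract (5x⁴)·D = 15x⁶ + 35x⁵ + 40x⁴. Remainder: 15x⁵ + 41x⁴ + 45x³ − 17x² − 52x − 32.
Step 4: lead(15x⁵ + 41x⁴ + 45x³ − 17x² − 52x − 32) ÷ lead(D) = 15x⁵ ÷ 3x² = 5x³. Subtract (5x³)·D = 15x⁵ + 35x⁴ + 40x³. Remainder: 6x⁴ + 5x³ − 17x² − 52x − 32.
Step 5: lead(6x⁴ + 5x³ − 17x² − 52x − 32) ÷ lead(D) = 6x⁴ ÷ 3x² = 2x². Subtract (2x²)·D = 6x⁴ + 14x³ + 16x². Remainder: −9x³ − 33x² − 52x − 32.
Step 6: lead(−9x³ − 33x² − 52x − 32) ÷ lead(D) = −9x³ ÷ 3x² = −3x. Subtract (−3x)·D = −9x³ − 21x² − 24x. Remainder: −12x² − 28x − 32.
Step 7: lead(−12x² − 28x − 32) ÷ lead(D) = −12x² ÷ 3x² = −4. Subtract (−4)·D = −12x² − 28x − 32. Remainder: 0.

R(x) = 0, so D(x) is a factor of P(x). yes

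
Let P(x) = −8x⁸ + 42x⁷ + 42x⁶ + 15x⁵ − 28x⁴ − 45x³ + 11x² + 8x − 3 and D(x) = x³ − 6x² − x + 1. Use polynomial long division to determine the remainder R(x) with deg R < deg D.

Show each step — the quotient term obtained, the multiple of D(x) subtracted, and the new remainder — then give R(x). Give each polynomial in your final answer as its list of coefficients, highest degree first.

R = [-1]

Step 1: lead(−8x⁸ + 42x⁷ + 42x⁶ + 15x⁵ − 28x⁴ − 45x³ + 11x² + 8x − 3) ÷ lead(D) = −8x⁸ ÷ x³ = −8x⁵. Subtract (−8x⁵)·D = −8x⁸ + 48x⁷ + 8x⁶ − 8x⁵. Remainder: −6x⁷ + 34x⁶ + 23x⁵ − 28x⁴ − 45x³ + 11x² + 8x − 3.
Step 2: lead(−6x⁷ + 34x⁶ + 23x⁵ − 28x⁴ − 45x³ + 11x² + 8x − 3) ÷ lead(D) = −6x⁷ ÷ x³ = −6x⁴. Subtract (−6x⁴)·D = −6x⁷ + 36x⁶ + 6x⁵ − 6x⁴. Remainder: −2x⁶ + 17x⁵ − 22x⁴ − 45x³ + 11x² + 8x − 3.
Step 3: lead(−2x⁶ + 17x⁵ − 22x⁴ − 45x³ + 11x² + 8x − 3) ÷ lead(D) = −2x⁶ ÷ x³ = −2x³. Subtract (−2x³)·D = −2x⁶ + 12x⁵ + 2x⁴ − 2x³. Remainder: 5x⁵ − 24x⁴ − 43x³ + 11x² + 8x − 3.
Step 4: lead(5x⁵ − 24x⁴ − 43x³ + 11x² + 8x − 3) ÷ lead(D) = 5x⁵ ÷ x³ = 5x². Subtract (5x²)·D = 5x⁵ − 30x⁴ − 5x³ + 5x². Remainder: 6x⁴ − 38x³ + 6x² + 8x − 3.
Step 5: lead(6x⁴ − 38x³ + 6x² + 8x − 3) ÷ lead(D) = 6x⁴ ÷ x³ = 6x. Subtract (6x)·D = 6x⁴ − 36x³ − 6x² + 6x. Remainder: −2x³ + 12x² + 2x − 3.
Step 6: lead(−2x³ + 12x² + 2x − 3) ÷ lead(D) = −2x³ ÷ x³ = −2. Subtract (−2)·D = −2x³ + 12x² + 2x − 2. Remainder: −1.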